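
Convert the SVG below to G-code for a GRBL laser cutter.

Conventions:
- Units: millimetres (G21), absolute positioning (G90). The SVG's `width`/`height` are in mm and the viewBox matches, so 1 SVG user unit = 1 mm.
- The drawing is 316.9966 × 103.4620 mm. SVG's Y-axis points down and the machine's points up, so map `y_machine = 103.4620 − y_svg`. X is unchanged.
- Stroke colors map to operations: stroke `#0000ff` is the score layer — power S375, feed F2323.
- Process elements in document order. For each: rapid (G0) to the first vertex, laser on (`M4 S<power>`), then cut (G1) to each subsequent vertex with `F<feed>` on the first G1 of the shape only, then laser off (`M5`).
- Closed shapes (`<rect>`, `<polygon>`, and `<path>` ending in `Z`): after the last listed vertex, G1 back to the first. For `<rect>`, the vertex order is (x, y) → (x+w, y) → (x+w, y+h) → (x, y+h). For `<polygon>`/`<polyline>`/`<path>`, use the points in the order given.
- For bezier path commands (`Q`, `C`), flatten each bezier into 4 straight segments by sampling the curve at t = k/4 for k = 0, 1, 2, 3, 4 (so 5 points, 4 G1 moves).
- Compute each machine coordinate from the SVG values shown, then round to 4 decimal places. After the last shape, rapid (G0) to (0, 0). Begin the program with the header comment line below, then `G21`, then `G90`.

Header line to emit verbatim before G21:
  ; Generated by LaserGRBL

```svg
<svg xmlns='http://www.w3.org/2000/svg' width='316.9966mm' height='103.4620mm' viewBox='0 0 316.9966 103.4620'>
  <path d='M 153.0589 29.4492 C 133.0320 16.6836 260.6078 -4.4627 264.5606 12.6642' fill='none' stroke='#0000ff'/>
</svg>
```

; Generated by LaserGRBL
G21
G90
G0 X153.0589 Y74.0128
M4 S375
G1 X161.4763 Y84.4294 F2323
G1 X199.8174 Y93.6150
G1 X242.6546 Y97.1957
G1 X264.5606 Y90.7978
M5
G0 X0.0000 Y0.0000

1 u = 1 mm; y_m = 103.4620 − y.

[1] `<path>` cubic bezier, #0000ff→score S375 F2323: (153.0589,74.0128) → (161.4763,84.4294) → (199.8174,93.6150) → (242.6546,97.1957) → (264.5606,90.7978)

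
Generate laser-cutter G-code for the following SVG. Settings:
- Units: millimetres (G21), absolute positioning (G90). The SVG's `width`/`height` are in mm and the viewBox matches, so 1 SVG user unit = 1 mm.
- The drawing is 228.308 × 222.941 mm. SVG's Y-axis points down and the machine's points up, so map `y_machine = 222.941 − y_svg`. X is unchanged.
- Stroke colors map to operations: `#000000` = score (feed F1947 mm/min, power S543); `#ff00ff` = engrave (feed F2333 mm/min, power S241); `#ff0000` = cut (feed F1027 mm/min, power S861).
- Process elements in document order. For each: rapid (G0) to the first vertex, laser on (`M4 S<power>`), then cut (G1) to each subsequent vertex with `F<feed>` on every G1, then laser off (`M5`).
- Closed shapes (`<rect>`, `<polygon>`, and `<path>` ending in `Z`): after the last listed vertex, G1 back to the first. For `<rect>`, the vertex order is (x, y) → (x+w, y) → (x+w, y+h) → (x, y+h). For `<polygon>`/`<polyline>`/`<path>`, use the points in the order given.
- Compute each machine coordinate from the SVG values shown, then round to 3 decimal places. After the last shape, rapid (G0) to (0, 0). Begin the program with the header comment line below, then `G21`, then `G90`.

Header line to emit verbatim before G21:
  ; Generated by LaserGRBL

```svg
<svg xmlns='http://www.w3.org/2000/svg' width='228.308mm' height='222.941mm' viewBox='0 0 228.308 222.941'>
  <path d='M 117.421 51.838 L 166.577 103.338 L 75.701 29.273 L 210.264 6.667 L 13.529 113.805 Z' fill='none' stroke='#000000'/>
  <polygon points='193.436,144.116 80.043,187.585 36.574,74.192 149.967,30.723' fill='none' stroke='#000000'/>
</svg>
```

; Generated by LaserGRBL
G21
G90
G0 X117.421 Y171.103
M4 S543
G1 X166.577 Y119.603 F1947
G1 X75.701 Y193.668 F1947
G1 X210.264 Y216.274 F1947
G1 X13.529 Y109.136 F1947
G1 X117.421 Y171.103 F1947
M5
G0 X193.436 Y78.825
M4 S543
G1 X80.043 Y35.356 F1947
G1 X36.574 Y148.749 F1947
G1 X149.967 Y192.218 F1947
G1 X193.436 Y78.825 F1947
M5
G0 X0.000 Y0.000

1 u = 1 mm; y_m = 222.941 − y.

[1] `<path>` closed polygon, #000000→score S543 F1947: (117.421,171.103) → (166.577,119.603) → (75.701,193.668) → (210.264,216.274) → (13.529,109.136) → (117.421,171.103) (closed)

[2] `<polygon>` regular polygon, #000000→score S543 F1947: (193.436,78.825) → (80.043,35.356) → (36.574,148.749) → (149.967,192.218) → (193.436,78.825) (closed)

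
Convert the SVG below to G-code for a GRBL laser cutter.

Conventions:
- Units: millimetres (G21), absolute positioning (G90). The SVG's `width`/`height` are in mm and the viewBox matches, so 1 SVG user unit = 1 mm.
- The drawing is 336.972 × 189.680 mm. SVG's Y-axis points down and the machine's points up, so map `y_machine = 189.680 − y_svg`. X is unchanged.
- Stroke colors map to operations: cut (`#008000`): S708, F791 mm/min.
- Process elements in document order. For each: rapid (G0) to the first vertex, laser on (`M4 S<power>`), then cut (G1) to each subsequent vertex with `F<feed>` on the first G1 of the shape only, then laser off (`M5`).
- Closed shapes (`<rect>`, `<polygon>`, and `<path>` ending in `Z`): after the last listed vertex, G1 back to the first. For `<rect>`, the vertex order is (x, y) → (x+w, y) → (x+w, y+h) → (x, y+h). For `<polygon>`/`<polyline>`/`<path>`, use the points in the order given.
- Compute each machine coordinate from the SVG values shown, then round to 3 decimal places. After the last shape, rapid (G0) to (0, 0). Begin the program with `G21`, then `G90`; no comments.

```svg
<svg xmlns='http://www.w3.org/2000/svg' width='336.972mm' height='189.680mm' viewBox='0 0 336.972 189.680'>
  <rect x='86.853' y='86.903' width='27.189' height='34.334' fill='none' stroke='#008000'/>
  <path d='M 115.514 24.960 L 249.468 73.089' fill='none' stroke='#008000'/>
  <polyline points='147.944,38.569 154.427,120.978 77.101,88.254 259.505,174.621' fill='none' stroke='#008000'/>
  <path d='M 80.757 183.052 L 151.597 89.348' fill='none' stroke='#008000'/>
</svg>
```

1 u = 1 mm; y_m = 189.680 − y.

[1] `<rect>` rectangle, #008000→cut S708 F791: (86.853,102.777) → (114.042,102.777) → (114.042,68.443) → (86.853,68.443) → (86.853,102.777) (closed)

[2] `<path>` line segment, #008000→cut S708 F791: (115.514,164.720) → (249.468,116.591)

[3] `<polyline>` open polyline, #008000→cut S708 F791: (147.944,151.111) → (154.427,68.702) → (77.101,101.426) → (259.505,15.059)

[4] `<path>` line segment, #008000→cut S708 F791: (80.757,6.628) → (151.597,100.332)

G21
G90
G0 X86.853 Y102.777
M4 S708
G1 X114.042 Y102.777 F791
G1 X114.042 Y68.443
G1 X86.853 Y68.443
G1 X86.853 Y102.777
M5
G0 X115.514 Y164.720
M4 S708
G1 X249.468 Y116.591 F791
M5
G0 X147.944 Y151.111
M4 S708
G1 X154.427 Y68.702 F791
G1 X77.101 Y101.426
G1 X259.505 Y15.059
M5
G0 X80.757 Y6.628
M4 S708
G1 X151.597 Y100.332 F791
M5
G0 X0.000 Y0.000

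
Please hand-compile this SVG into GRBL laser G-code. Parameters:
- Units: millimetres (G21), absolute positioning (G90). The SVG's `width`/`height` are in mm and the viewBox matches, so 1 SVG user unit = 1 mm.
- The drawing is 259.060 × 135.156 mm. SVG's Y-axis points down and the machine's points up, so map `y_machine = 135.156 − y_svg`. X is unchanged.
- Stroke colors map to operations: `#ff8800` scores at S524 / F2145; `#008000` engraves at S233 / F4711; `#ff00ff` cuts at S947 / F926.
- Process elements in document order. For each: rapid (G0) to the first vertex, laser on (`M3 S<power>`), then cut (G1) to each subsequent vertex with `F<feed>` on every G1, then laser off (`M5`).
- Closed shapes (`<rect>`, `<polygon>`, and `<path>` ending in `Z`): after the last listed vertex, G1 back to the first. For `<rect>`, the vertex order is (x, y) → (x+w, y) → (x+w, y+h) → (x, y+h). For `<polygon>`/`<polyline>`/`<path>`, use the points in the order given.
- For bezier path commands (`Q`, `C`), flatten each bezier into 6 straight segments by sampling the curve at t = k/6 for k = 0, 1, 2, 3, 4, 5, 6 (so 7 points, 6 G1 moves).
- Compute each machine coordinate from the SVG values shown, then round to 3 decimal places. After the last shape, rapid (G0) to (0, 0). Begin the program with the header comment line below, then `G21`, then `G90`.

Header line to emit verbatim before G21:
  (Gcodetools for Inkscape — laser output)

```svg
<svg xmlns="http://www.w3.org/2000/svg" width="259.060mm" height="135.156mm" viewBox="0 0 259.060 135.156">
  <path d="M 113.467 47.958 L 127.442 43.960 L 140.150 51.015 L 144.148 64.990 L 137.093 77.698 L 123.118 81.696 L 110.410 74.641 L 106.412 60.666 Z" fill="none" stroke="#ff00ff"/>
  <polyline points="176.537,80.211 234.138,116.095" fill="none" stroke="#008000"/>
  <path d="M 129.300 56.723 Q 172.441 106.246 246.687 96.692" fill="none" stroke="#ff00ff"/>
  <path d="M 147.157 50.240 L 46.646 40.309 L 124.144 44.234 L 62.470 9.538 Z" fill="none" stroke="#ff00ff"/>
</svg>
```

1 u = 1 mm; y_m = 135.156 − y.

[1] `<path>` regular polygon, #ff00ff→cut S947 F926: (113.467,87.198) → (127.442,91.196) → (140.150,84.141) → (144.148,70.166) → (137.093,57.458) → (123.118,53.460) → (110.410,60.515) → (106.412,74.490) → (113.467,87.198) (closed)

[2] `<polyline>` line segment, #008000→engrave S233 F4711: (176.537,54.945) → (234.138,19.061)

[3] `<path>` quadratic bezier, #ff00ff→cut S947 F926: (129.300,78.433) → (144.544,63.566) → (161.517,51.982) → (180.217,43.679) → (200.646,38.659) → (222.802,36.920) → (246.687,38.464)

[4] `<path>` closed polygon, #ff00ff→cut S947 F926: (147.157,84.916) → (46.646,94.847) → (124.144,90.922) → (62.470,125.618) → (147.157,84.916) (closed)

(Gcodetools for Inkscape — laser output)
G21
G90
G0 X113.467 Y87.198
M3 S947
G1 X127.442 Y91.196 F926
G1 X140.150 Y84.141 F926
G1 X144.148 Y70.166 F926
G1 X137.093 Y57.458 F926
G1 X123.118 Y53.460 F926
G1 X110.410 Y60.515 F926
G1 X106.412 Y74.490 F926
G1 X113.467 Y87.198 F926
M5
G0 X176.537 Y54.945
M3 S233
G1 X234.138 Y19.061 F4711
M5
G0 X129.300 Y78.433
M3 S947
G1 X144.544 Y63.566 F926
G1 X161.517 Y51.982 F926
G1 X180.217 Y43.679 F926
G1 X200.646 Y38.659 F926
G1 X222.802 Y36.920 F926
G1 X246.687 Y38.464 F926
M5
G0 X147.157 Y84.916
M3 S947
G1 X46.646 Y94.847 F926
G1 X124.144 Y90.922 F926
G1 X62.470 Y125.618 F926
G1 X147.157 Y84.916 F926
M5
G0 X0.000 Y0.000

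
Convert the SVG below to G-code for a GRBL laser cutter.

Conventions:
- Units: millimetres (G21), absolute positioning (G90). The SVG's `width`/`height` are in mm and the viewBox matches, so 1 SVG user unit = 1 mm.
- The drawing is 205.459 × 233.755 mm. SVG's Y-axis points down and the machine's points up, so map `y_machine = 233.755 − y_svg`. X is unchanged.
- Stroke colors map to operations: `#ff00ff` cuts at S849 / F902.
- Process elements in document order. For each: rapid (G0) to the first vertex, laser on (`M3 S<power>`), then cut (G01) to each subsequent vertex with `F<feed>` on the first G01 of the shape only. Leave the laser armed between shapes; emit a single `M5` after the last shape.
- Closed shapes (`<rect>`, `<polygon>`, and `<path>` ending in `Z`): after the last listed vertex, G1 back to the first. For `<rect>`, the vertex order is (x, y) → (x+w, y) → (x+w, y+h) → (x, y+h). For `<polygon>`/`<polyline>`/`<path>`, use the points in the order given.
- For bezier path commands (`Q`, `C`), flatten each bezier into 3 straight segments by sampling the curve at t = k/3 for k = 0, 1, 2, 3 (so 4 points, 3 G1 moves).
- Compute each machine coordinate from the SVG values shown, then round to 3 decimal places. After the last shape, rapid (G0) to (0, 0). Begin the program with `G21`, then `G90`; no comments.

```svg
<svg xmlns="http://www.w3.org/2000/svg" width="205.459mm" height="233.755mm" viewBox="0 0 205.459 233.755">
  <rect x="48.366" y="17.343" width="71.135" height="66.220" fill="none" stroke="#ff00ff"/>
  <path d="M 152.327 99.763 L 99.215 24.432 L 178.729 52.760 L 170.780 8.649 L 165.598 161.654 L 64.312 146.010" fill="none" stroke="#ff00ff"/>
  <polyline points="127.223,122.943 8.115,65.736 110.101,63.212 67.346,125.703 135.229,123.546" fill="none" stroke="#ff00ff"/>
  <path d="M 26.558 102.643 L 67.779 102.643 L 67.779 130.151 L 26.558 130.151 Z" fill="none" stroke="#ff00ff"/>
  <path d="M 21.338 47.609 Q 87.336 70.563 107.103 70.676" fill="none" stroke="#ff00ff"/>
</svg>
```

viewBox `0 0 205.459 233.755` with mm width/height → 1 unit = 1 mm. Flip: y_m = 233.755 − y_svg.

**Shape 1** — `<rect>` rectangle, stroke `#ff00ff` → cut (S849, F902). Machine vertices: (48.366,216.412) → (119.501,216.412) → (119.501,150.192) → (48.366,150.192) → (48.366,216.412). Closed: final G1 returns to the first vertex.

**Shape 2** — `<path>` open polyline, stroke `#ff00ff` → cut (S849, F902). Machine vertices: (152.327,133.992) → (99.215,209.323) → (178.729,180.995) → (170.780,225.106) → (165.598,72.101) → (64.312,87.745). Open path.

**Shape 3** — `<polyline>` open polyline, stroke `#ff00ff` → cut (S849, F902). Machine vertices: (127.223,110.812) → (8.115,168.019) → (110.101,170.543) → (67.346,108.052) → (135.229,110.209). Open path.

**Shape 4** — `<path>` rectangle, stroke `#ff00ff` → cut (S849, F902). Machine vertices: (26.558,131.112) → (67.779,131.112) → (67.779,103.604) → (26.558,103.604) → (26.558,131.112). Closed: final G1 returns to the first vertex.

**Shape 5** — `<path>` quadratic bezier, stroke `#ff00ff` → cut (S849, F902). Control points (SVG): P0=(21.338,47.609), P1=(87.336,70.563), P2=(107.103,70.676); sampled at t=k/3. Machine vertices: (21.338,186.146) → (60.200,173.381) → (88.788,165.692) → (107.103,163.079). Open path.

G21
G90
G0 X48.366 Y216.412
M3 S849
G01 X119.501 Y216.412 F902
G01 X119.501 Y150.192
G01 X48.366 Y150.192
G01 X48.366 Y216.412
G0 X152.327 Y133.992
M3 S849
G01 X99.215 Y209.323 F902
G01 X178.729 Y180.995
G01 X170.780 Y225.106
G01 X165.598 Y72.101
G01 X64.312 Y87.745
G0 X127.223 Y110.812
M3 S849
G01 X8.115 Y168.019 F902
G01 X110.101 Y170.543
G01 X67.346 Y108.052
G01 X135.229 Y110.209
G0 X26.558 Y131.112
M3 S849
G01 X67.779 Y131.112 F902
G01 X67.779 Y103.604
G01 X26.558 Y103.604
G01 X26.558 Y131.112
G0 X21.338 Y186.146
M3 S849
G01 X60.200 Y173.381 F902
G01 X88.788 Y165.692
G01 X107.103 Y163.079
M5
G0 X0.000 Y0.000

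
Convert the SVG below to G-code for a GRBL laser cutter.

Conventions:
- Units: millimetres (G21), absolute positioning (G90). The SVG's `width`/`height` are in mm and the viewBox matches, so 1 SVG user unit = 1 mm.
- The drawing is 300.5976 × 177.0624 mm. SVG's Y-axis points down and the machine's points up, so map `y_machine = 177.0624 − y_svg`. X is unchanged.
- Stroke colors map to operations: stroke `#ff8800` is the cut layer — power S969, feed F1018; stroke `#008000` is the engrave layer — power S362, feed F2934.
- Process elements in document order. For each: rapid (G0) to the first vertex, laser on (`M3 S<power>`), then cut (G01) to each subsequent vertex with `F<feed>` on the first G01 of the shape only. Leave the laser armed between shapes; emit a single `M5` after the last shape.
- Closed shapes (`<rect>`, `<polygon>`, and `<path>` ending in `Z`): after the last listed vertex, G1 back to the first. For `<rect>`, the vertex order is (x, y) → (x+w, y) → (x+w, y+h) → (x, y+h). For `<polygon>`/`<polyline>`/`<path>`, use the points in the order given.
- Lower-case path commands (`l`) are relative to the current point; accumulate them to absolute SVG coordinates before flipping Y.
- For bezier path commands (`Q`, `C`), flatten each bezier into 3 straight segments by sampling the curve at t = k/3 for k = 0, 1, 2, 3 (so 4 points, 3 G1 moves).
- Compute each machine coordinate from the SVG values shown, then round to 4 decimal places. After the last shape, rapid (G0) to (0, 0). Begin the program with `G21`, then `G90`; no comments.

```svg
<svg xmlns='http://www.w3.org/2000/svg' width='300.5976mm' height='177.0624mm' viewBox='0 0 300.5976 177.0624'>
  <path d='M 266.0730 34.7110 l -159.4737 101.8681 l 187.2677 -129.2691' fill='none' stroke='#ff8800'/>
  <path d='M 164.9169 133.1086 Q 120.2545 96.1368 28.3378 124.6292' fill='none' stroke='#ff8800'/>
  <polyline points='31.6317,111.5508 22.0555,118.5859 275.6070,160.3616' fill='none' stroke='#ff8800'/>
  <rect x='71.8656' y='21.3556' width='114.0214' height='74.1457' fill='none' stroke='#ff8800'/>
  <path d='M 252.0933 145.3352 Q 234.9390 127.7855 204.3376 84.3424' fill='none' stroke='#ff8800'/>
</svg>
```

Since the viewBox matches the mm dimensions, user units are millimetres directly. The only transform is the Y-flip y_m = 177.0624 − y_svg.

Shape 1 is a open polyline drawn with `<path>`. Its stroke #ff8800 means cut at S969, F1018. After flipping Y the toolpath is (266.0730,142.3514) → (106.5993,40.4833) → (293.8670,169.7524).

Shape 2 is a quadratic bezier drawn with `<path>`. Its stroke #ff8800 means cut at S969, F1018. After flipping Y the toolpath is (164.9169,43.9538) → (129.8915,61.3279) → (84.3651,64.1543) → (28.3378,52.4332).

Shape 3 is a open polyline drawn with `<polyline>`. Its stroke #ff8800 means cut at S969, F1018. After flipping Y the toolpath is (31.6317,65.5116) → (22.0555,58.4765) → (275.6070,16.7008).

Shape 4 is a rectangle drawn with `<rect>`. Its stroke #ff8800 means cut at S969, F1018. After flipping Y the toolpath is (71.8656,155.7068) → (185.8870,155.7068) → (185.8870,81.5611) → (71.8656,81.5611) → (71.8656,155.7068), returning to the start.

Shape 5 is a quadratic bezier drawn with `<path>`. Its stroke #ff8800 means cut at S969, F1018. After flipping Y the toolpath is (252.0933,31.7272) → (239.1630,46.3040) → (223.2444,66.6350) → (204.3376,92.7200).

G21
G90
G0 X266.0730 Y142.3514
M3 S969
G01 X106.5993 Y40.4833 F1018
G01 X293.8670 Y169.7524
G0 X164.9169 Y43.9538
M3 S969
G01 X129.8915 Y61.3279 F1018
G01 X84.3651 Y64.1543
G01 X28.3378 Y52.4332
G0 X31.6317 Y65.5116
M3 S969
G01 X22.0555 Y58.4765 F1018
G01 X275.6070 Y16.7008
G0 X71.8656 Y155.7068
M3 S969
G01 X185.8870 Y155.7068 F1018
G01 X185.8870 Y81.5611
G01 X71.8656 Y81.5611
G01 X71.8656 Y155.7068
G0 X252.0933 Y31.7272
M3 S969
G01 X239.1630 Y46.3040 F1018
G01 X223.2444 Y66.6350
G01 X204.3376 Y92.7200
M5
G0 X0.0000 Y0.0000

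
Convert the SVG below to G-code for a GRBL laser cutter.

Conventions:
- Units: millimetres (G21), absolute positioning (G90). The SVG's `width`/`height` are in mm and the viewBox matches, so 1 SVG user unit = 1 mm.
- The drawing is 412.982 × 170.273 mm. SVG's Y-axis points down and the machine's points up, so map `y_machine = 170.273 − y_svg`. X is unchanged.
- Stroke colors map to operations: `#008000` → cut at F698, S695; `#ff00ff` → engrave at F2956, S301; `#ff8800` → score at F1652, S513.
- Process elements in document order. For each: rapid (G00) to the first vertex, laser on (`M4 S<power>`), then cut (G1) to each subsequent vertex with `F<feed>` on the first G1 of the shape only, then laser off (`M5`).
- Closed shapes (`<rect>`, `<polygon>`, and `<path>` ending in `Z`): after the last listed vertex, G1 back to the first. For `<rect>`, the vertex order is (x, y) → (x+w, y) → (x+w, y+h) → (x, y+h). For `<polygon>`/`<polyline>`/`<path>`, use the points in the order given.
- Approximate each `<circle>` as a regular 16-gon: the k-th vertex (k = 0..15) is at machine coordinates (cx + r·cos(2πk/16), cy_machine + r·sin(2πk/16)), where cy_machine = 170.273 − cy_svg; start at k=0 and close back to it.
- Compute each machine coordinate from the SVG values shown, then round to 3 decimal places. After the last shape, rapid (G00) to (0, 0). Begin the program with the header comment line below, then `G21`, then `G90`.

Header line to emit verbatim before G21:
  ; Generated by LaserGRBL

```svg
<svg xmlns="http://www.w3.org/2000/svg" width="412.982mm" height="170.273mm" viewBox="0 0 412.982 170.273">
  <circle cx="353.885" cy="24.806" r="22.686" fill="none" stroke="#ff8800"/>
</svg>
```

; Generated by LaserGRBL
G21
G90
G00 X376.571 Y145.467
M4 S513
G1 X374.844 Y154.149 F1652
G1 X369.926 Y161.508
G1 X362.567 Y166.426
G1 X353.885 Y168.153
G1 X345.203 Y166.426
G1 X337.844 Y161.508
G1 X332.926 Y154.149
G1 X331.199 Y145.467
G1 X332.926 Y136.785
G1 X337.844 Y129.426
G1 X345.203 Y124.508
G1 X353.885 Y122.781
G1 X362.567 Y124.508
G1 X369.926 Y129.426
G1 X374.844 Y136.785
G1 X376.571 Y145.467
M5
G00 X0.000 Y0.000

Since the viewBox matches the mm dimensions, user units are millimetres directly. The only transform is the Y-flip y_m = 170.273 − y_svg.

Shape 1 is a circle drawn with `<circle>`. Its stroke #ff8800 means score at S513, F1652. After flipping Y the toolpath is (376.571,145.467) → (374.844,154.149) → (369.926,161.508) → (362.567,166.426) → (353.885,168.153) → (345.203,166.426) → (337.844,161.508) → (332.926,154.149) → (331.199,145.467) → (332.926,136.785) → (337.844,129.426) → (345.203,124.508) → (353.885,122.781) → (362.567,124.508) → (369.926,129.426) → (374.844,136.785) → (376.571,145.467), returning to the start.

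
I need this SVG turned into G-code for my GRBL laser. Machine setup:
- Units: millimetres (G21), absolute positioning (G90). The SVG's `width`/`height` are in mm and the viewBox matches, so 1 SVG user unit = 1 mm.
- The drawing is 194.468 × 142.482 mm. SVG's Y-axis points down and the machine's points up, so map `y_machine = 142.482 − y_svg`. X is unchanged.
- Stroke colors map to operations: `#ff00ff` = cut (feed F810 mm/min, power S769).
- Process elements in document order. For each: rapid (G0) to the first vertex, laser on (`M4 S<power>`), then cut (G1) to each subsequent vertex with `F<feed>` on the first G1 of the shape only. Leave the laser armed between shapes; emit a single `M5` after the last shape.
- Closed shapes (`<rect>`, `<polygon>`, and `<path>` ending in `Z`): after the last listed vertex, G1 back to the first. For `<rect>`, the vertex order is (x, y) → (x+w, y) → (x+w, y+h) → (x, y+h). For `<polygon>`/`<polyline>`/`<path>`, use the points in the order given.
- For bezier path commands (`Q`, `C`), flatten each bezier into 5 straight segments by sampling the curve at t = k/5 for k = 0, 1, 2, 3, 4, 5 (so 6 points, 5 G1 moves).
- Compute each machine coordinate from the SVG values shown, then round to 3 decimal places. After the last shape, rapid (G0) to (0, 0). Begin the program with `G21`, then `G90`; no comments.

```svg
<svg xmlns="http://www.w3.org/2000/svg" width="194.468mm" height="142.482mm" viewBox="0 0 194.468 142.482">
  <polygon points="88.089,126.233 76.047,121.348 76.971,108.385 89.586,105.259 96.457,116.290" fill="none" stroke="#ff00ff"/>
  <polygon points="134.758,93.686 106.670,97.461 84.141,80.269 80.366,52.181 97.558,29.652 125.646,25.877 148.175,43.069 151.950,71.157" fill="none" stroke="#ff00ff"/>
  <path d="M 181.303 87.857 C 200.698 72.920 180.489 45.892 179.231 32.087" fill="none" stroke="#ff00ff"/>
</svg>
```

G21
G90
G0 X88.089 Y16.249
M4 S769
G1 X76.047 Y21.134 F810
G1 X76.971 Y34.097
G1 X89.586 Y37.223
G1 X96.457 Y26.192
G1 X88.089 Y16.249
G0 X134.758 Y48.796
M4 S769
G1 X106.670 Y45.021 F810
G1 X84.141 Y62.213
G1 X80.366 Y90.301
G1 X97.558 Y112.830
G1 X125.646 Y116.605
G1 X148.175 Y99.413
G1 X151.950 Y71.325
G1 X134.758 Y48.796
G0 X181.303 Y54.625
M4 S769
G1 X188.656 Y64.836 F810
G1 X189.315 Y76.733
G1 X186.090 Y89.102
G1 X181.791 Y100.728
G1 X179.231 Y110.395
M5
G0 X0.000 Y0.000

Since the viewBox matches the mm dimensions, user units are millimetres directly. The only transform is the Y-flip y_m = 142.482 − y_svg.

Shape 1 is a regular polygon drawn with `<polygon>`. Its stroke #ff00ff means cut at S769, F810. After flipping Y the toolpath is (88.089,16.249) → (76.047,21.134) → (76.971,34.097) → (89.586,37.223) → (96.457,26.192) → (88.089,16.249), returning to the start.

Shape 2 is a regular polygon drawn with `<polygon>`. Its stroke #ff00ff means cut at S769, F810. After flipping Y the toolpath is (134.758,48.796) → (106.670,45.021) → (84.141,62.213) → (80.366,90.301) → (97.558,112.830) → (125.646,116.605) → (148.175,99.413) → (151.950,71.325) → (134.758,48.796), returning to the start.

Shape 3 is a cubic bezier drawn with `<path>`. Its stroke #ff00ff means cut at S769, F810. After flipping Y the toolpath is (181.303,54.625) → (188.656,64.836) → (189.315,76.733) → (186.090,89.102) → (181.791,100.728) → (179.231,110.395).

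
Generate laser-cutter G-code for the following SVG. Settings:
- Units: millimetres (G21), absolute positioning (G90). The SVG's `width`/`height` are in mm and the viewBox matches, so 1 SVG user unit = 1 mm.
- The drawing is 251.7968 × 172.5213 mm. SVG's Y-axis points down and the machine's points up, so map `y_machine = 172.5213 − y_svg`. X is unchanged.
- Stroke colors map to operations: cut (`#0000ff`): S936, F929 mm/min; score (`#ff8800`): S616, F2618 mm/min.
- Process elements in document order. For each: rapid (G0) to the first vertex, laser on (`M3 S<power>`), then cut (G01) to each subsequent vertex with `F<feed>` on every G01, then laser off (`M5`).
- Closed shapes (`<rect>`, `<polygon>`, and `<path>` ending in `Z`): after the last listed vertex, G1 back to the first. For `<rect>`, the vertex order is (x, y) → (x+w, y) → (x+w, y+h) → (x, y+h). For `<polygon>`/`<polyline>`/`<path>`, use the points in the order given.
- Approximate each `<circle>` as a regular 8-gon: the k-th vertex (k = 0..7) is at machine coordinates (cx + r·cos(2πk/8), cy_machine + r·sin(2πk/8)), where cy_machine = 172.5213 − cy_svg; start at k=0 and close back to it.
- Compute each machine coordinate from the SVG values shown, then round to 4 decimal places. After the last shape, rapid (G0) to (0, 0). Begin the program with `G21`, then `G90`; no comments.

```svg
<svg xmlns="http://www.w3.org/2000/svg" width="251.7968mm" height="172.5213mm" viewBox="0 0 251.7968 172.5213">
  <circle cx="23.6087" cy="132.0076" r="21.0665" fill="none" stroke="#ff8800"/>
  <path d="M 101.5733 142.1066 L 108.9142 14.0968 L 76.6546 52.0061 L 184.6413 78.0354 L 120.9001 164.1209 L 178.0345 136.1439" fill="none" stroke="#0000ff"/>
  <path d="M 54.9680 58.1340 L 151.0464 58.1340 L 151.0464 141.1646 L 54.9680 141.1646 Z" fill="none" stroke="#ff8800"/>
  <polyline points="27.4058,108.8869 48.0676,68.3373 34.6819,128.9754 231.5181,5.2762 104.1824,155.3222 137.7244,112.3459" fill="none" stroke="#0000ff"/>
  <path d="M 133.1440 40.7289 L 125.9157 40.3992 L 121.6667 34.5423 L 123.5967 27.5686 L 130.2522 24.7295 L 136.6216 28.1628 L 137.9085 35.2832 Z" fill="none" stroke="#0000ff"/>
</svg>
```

1 u = 1 mm; y_m = 172.5213 − y.

[1] `<circle>` circle, #ff8800→score S616 F2618: (44.6752,40.5137) → (38.5050,55.4100) → (23.6087,61.5802) → (8.7124,55.4100) → (2.5422,40.5137) → (8.7124,25.6174) → (23.6087,19.4472) → (38.5050,25.6174) → (44.6752,40.5137) (closed)

[2] `<path>` open polyline, #0000ff→cut S936 F929: (101.5733,30.4147) → (108.9142,158.4245) → (76.6546,120.5152) → (184.6413,94.4859) → (120.9001,8.4004) → (178.0345,36.3774)

[3] `<path>` rectangle, #ff8800→score S616 F2618: (54.9680,114.3873) → (151.0464,114.3873) → (151.0464,31.3567) → (54.9680,31.3567) → (54.9680,114.3873) (closed)

[4] `<polyline>` open polyline, #0000ff→cut S936 F929: (27.4058,63.6344) → (48.0676,104.1840) → (34.6819,43.5459) → (231.5181,167.2451) → (104.1824,17.1991) → (137.7244,60.1754)

[5] `<path>` regular polygon, #0000ff→cut S936 F929: (133.1440,131.7924) → (125.9157,132.1221) → (121.6667,137.9790) → (123.5967,144.9527) → (130.2522,147.7918) → (136.6216,144.3585) → (137.9085,137.2381) → (133.1440,131.7924) (closed)

G21
G90
G0 X44.6752 Y40.5137
M3 S616
G01 X38.5050 Y55.4100 F2618
G01 X23.6087 Y61.5802 F2618
G01 X8.7124 Y55.4100 F2618
G01 X2.5422 Y40.5137 F2618
G01 X8.7124 Y25.6174 F2618
G01 X23.6087 Y19.4472 F2618
G01 X38.5050 Y25.6174 F2618
G01 X44.6752 Y40.5137 F2618
M5
G0 X101.5733 Y30.4147
M3 S936
G01 X108.9142 Y158.4245 F929
G01 X76.6546 Y120.5152 F929
G01 X184.6413 Y94.4859 F929
G01 X120.9001 Y8.4004 F929
G01 X178.0345 Y36.3774 F929
M5
G0 X54.9680 Y114.3873
M3 S616
G01 X151.0464 Y114.3873 F2618
G01 X151.0464 Y31.3567 F2618
G01 X54.9680 Y31.3567 F2618
G01 X54.9680 Y114.3873 F2618
M5
G0 X27.4058 Y63.6344
M3 S936
G01 X48.0676 Y104.1840 F929
G01 X34.6819 Y43.5459 F929
G01 X231.5181 Y167.2451 F929
G01 X104.1824 Y17.1991 F929
G01 X137.7244 Y60.1754 F929
M5
G0 X133.1440 Y131.7924
M3 S936
G01 X125.9157 Y132.1221 F929
G01 X121.6667 Y137.9790 F929
G01 X123.5967 Y144.9527 F929
G01 X130.2522 Y147.7918 F929
G01 X136.6216 Y144.3585 F929
G01 X137.9085 Y137.2381 F929
G01 X133.1440 Y131.7924 F929
M5
G0 X0.0000 Y0.0000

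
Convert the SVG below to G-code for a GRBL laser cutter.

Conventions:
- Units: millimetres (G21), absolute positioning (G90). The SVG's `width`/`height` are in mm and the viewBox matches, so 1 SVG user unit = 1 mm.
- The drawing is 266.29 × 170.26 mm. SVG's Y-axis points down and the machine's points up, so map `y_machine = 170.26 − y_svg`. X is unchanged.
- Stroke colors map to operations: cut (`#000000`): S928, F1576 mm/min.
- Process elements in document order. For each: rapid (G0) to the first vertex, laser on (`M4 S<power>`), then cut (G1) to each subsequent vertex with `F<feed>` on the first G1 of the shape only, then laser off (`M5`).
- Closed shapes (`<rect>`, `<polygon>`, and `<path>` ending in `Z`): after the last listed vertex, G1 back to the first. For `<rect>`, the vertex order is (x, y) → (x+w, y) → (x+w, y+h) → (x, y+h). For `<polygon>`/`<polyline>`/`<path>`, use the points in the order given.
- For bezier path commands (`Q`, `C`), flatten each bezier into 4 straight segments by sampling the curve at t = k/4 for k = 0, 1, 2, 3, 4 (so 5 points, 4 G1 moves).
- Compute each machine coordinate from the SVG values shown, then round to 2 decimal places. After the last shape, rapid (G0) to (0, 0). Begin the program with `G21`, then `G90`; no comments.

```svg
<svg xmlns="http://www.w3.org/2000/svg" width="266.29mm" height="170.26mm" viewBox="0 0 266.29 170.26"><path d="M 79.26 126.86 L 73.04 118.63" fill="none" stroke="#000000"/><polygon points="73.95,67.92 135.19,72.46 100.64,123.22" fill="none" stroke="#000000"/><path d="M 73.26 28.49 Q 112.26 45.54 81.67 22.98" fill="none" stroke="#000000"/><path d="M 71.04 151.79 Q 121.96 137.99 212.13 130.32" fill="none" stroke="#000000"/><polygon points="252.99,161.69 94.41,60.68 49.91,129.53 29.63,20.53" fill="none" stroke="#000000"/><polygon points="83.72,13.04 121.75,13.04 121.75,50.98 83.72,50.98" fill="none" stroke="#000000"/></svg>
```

G21
G90
G0 X79.26 Y43.40
M4 S928
G1 X73.04 Y51.63 F1576
M5
G0 X73.95 Y102.34
M4 S928
G1 X135.19 Y97.80 F1576
G1 X100.64 Y47.04
G1 X73.95 Y102.34
M5
G0 X73.26 Y141.77
M4 S928
G1 X88.41 Y135.72 F1576
G1 X94.86 Y134.62
G1 X92.62 Y138.48
G1 X81.67 Y147.28
M5
G0 X71.04 Y18.47
M4 S928
G1 X98.95 Y24.99 F1576
G1 X131.77 Y30.74
G1 X169.50 Y35.72
G1 X212.13 Y39.94
M5
G0 X252.99 Y8.57
M4 S928
G1 X94.41 Y109.58 F1576
G1 X49.91 Y40.73
G1 X29.63 Y149.73
G1 X252.99 Y8.57
M5
G0 X83.72 Y157.22
M4 S928
G1 X121.75 Y157.22 F1576
G1 X121.75 Y119.28
G1 X83.72 Y119.28
G1 X83.72 Y157.22
M5
G0 X0.00 Y0.00

Since the viewBox matches the mm dimensions, user units are millimetres directly. The only transform is the Y-flip y_m = 170.26 − y_svg.

Shape 1 is a line segment drawn with `<path>`. Its stroke #000000 means cut at S928, F1576. After flipping Y the toolpath is (79.26,43.40) → (73.04,51.63).

Shape 2 is a regular polygon drawn with `<polygon>`. Its stroke #000000 means cut at S928, F1576. After flipping Y the toolpath is (73.95,102.34) → (135.19,97.80) → (100.64,47.04) → (73.95,102.34), returning to the start.

Shape 3 is a quadratic bezier drawn with `<path>`. Its stroke #000000 means cut at S928, F1576. After flipping Y the toolpath is (73.26,141.77) → (88.41,135.72) → (94.86,134.62) → (92.62,138.48) → (81.67,147.28).

Shape 4 is a quadratic bezier drawn with `<path>`. Its stroke #000000 means cut at S928, F1576. After flipping Y the toolpath is (71.04,18.47) → (98.95,24.99) → (131.77,30.74) → (169.50,35.72) → (212.13,39.94).

Shape 5 is a closed polygon drawn with `<polygon>`. Its stroke #000000 means cut at S928, F1576. After flipping Y the toolpath is (252.99,8.57) → (94.41,109.58) → (49.91,40.73) → (29.63,149.73) → (252.99,8.57), returning to the start.

Shape 6 is a rectangle drawn with `<polygon>`. Its stroke #000000 means cut at S928, F1576. After flipping Y the toolpath is (83.72,157.22) → (121.75,157.22) → (121.75,119.28) → (83.72,119.28) → (83.72,157.22), returning to the start.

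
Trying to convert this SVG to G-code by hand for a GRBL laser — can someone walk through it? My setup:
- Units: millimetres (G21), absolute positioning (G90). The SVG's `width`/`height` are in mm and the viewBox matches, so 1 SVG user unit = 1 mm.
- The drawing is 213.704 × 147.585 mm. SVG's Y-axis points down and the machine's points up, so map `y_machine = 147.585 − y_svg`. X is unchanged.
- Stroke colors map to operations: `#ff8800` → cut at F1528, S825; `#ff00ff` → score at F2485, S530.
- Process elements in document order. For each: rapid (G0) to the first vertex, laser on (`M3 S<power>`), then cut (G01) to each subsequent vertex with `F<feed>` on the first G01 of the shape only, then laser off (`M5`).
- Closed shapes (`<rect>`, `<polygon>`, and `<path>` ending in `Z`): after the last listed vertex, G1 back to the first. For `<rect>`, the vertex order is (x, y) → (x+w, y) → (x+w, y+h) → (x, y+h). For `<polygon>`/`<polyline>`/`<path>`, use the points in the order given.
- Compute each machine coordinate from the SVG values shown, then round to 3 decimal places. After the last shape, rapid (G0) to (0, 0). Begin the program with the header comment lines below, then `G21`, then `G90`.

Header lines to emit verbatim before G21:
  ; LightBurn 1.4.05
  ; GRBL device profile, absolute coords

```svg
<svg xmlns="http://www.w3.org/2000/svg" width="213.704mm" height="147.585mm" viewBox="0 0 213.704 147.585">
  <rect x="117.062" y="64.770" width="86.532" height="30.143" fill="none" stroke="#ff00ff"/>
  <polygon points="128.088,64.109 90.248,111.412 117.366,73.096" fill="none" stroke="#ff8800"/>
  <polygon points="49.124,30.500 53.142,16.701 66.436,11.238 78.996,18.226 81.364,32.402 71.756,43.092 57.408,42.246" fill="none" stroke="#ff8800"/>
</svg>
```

1 u = 1 mm; y_m = 147.585 − y.

[1] `<rect>` rectangle, #ff00ff→score S530 F2485: (117.062,82.815) → (203.594,82.815) → (203.594,52.672) → (117.062,52.672) → (117.062,82.815) (closed)

[2] `<polygon>` closed polygon, #ff8800→cut S825 F1528: (128.088,83.476) → (90.248,36.173) → (117.366,74.489) → (128.088,83.476) (closed)

[3] `<polygon>` regular polygon, #ff8800→cut S825 F1528: (49.124,117.085) → (53.142,130.884) → (66.436,136.347) → (78.996,129.359) → (81.364,115.183) → (71.756,104.493) → (57.408,105.339) → (49.124,117.085) (closed)

; LightBurn 1.4.05
; GRBL device profile, absolute coords
G21
G90
G0 X117.062 Y82.815
M3 S530
G01 X203.594 Y82.815 F2485
G01 X203.594 Y52.672
G01 X117.062 Y52.672
G01 X117.062 Y82.815
M5
G0 X128.088 Y83.476
M3 S825
G01 X90.248 Y36.173 F1528
G01 X117.366 Y74.489
G01 X128.088 Y83.476
M5
G0 X49.124 Y117.085
M3 S825
G01 X53.142 Y130.884 F1528
G01 X66.436 Y136.347
G01 X78.996 Y129.359
G01 X81.364 Y115.183
G01 X71.756 Y104.493
G01 X57.408 Y105.339
G01 X49.124 Y117.085
M5
G0 X0.000 Y0.000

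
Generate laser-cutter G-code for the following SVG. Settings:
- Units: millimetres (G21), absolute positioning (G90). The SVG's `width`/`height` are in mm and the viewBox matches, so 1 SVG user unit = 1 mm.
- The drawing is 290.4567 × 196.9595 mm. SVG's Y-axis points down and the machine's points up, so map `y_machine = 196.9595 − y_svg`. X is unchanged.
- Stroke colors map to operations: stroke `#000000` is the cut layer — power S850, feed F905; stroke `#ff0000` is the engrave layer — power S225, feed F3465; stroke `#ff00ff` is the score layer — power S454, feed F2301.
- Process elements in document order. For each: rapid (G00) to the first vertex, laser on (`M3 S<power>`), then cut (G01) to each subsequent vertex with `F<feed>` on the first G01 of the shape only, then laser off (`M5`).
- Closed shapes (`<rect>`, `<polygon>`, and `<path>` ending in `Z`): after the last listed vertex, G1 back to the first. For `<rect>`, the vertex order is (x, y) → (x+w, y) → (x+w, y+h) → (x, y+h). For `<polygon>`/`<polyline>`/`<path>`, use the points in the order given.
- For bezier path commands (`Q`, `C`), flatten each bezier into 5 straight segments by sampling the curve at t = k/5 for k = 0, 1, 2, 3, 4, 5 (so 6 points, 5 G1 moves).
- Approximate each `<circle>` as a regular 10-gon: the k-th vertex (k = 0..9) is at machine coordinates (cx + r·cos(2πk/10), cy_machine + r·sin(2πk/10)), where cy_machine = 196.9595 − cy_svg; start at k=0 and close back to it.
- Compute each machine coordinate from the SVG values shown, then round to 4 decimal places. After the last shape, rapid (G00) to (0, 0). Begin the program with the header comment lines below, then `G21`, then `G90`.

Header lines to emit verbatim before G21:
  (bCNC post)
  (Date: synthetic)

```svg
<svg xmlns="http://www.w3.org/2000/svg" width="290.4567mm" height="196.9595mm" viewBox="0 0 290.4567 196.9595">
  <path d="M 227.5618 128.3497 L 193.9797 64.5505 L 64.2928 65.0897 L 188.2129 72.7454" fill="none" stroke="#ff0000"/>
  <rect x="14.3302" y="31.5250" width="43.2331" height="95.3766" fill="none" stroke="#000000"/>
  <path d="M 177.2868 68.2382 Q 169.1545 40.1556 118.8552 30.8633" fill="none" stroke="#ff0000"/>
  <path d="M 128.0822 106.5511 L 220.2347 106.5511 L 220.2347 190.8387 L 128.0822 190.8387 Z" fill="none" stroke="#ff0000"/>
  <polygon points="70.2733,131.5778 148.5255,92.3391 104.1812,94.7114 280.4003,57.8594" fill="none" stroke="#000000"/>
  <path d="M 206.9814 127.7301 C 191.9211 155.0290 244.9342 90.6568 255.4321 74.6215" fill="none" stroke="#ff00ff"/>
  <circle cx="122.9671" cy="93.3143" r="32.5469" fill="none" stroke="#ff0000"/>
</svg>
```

(bCNC post)
(Date: synthetic)
G21
G90
G00 X227.5618 Y68.6098
M3 S225
G01 X193.9797 Y132.4090 F3465
G01 X64.2928 Y131.8698
G01 X188.2129 Y124.2141
M5
G00 X14.3302 Y165.4345
M3 S850
G01 X57.5633 Y165.4345 F905
G01 X57.5633 Y70.0579
G01 X14.3302 Y70.0579
G01 X14.3302 Y165.4345
M5
G00 X177.2868 Y128.7213
M3 S225
G01 X172.3472 Y139.2027 F3465
G01 X164.0342 Y148.1809
G01 X152.3479 Y155.6559
G01 X137.2882 Y161.6277
G01 X118.8552 Y166.0962
M5
G00 X128.0822 Y90.4084
M3 S225
G01 X220.2347 Y90.4084 F3465
G01 X220.2347 Y6.1208
G01 X128.0822 Y6.1208
G01 X128.0822 Y90.4084
M5
G00 X70.2733 Y65.3817
M3 S850
G01 X148.5255 Y104.6204 F905
G01 X104.1812 Y102.2481
G01 X280.4003 Y139.1001
G01 X70.2733 Y65.3817
M5
G00 X206.9814 Y69.2294
M3 S454
G01 X205.2293 Y62.7305 F2301
G01 X214.5066 Y71.5123
G01 X229.5050 Y88.8544
G01 X244.9162 Y108.0365
G01 X255.4321 Y122.3380
M5
G00 X155.5140 Y103.6452
M3 S225
G01 X149.2981 Y122.7758 F3465
G01 X133.0246 Y134.5991
G01 X112.9096 Y134.5991
G01 X96.6361 Y122.7758
G01 X90.4202 Y103.6452
G01 X96.6361 Y84.5146
G01 X112.9096 Y72.6913
G01 X133.0246 Y72.6913
G01 X149.2981 Y84.5146
G01 X155.5140 Y103.6452
M5
G00 X0.0000 Y0.0000

1 u = 1 mm; y_m = 196.9595 − y.

[1] `<path>` open polyline, #ff0000→engrave S225 F3465: (227.5618,68.6098) → (193.9797,132.4090) → (64.2928,131.8698) → (188.2129,124.2141)

[2] `<rect>` rectangle, #000000→cut S850 F905: (14.3302,165.4345) → (57.5633,165.4345) → (57.5633,70.0579) → (14.3302,70.0579) → (14.3302,165.4345) (closed)

[3] `<path>` quadratic bezier, #ff0000→engrave S225 F3465: (177.2868,128.7213) → (172.3472,139.2027) → (164.0342,148.1809) → (152.3479,155.6559) → (137.2882,161.6277) → (118.8552,166.0962)

[4] `<path>` rectangle, #ff0000→engrave S225 F3465: (128.0822,90.4084) → (220.2347,90.4084) → (220.2347,6.1208) → (128.0822,6.1208) → (128.0822,90.4084) (closed)

[5] `<polygon>` closed polygon, #000000→cut S850 F905: (70.2733,65.3817) → (148.5255,104.6204) → (104.1812,102.2481) → (280.4003,139.1001) → (70.2733,65.3817) (closed)

[6] `<path>` cubic bezier, #ff00ff→score S454 F2301: (206.9814,69.2294) → (205.2293,62.7305) → (214.5066,71.5123) → (229.5050,88.8544) → (244.9162,108.0365) → (255.4321,122.3380)

[7] `<circle>` circle, #ff0000→engrave S225 F3465: (155.5140,103.6452) → (149.2981,122.7758) → (133.0246,134.5991) → (112.9096,134.5991) → (96.6361,122.7758) → (90.4202,103.6452) → (96.6361,84.5146) → (112.9096,72.6913) → (133.0246,72.6913) → (149.2981,84.5146) → (155.5140,103.6452) (closed)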